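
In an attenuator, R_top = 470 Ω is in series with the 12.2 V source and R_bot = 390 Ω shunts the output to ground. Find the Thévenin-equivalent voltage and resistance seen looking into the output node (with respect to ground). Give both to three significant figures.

V_th is the open-circuit tap voltage: 12.2 × 390/(470 + 390) = 5.53 V.
With the supply zeroed, R_top and R_bot appear in parallel from the tap: R_th = R_top‖R_bot = (470 × 390)/860.0 = 213 Ω.

V_th = 5.53 V, R_th = 213 Ω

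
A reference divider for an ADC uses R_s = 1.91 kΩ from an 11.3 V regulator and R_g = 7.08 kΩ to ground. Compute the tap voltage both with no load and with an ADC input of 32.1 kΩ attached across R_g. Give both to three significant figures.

Open-circuit: V = 11.3 × 7.08/(1.91 + 7.08) = 8.90 V.
With the load, R_g becomes R_g‖R_L = 5.801 kΩ, so V = 11.3 × 5.801/7.711 = 8.50 V.

Unloaded: 8.90 V; loaded: 8.50 V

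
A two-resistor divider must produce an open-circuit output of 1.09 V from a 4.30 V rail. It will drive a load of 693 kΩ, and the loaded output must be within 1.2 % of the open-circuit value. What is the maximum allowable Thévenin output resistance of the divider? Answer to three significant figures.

R_th ≤ 8.42 kΩ

Loading drop = R_th/(R_th + R_L) ≤ 0.0120, so R_th ≤ R_L · ε/(1−ε) = 693 kΩ × 0.0120/0.9880 = 8.42 kΩ.
(Any R1, R2 with R2/(R1+R2) = 0.253 and R1‖R2 ≤ 8.42 kΩ will meet the spec.)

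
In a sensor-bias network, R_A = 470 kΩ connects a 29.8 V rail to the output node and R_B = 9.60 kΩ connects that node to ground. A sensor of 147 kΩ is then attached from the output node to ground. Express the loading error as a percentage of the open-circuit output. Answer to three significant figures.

The divider's output (Thévenin) resistance is R_A‖R_B = 9.408 kΩ.
Fractional drop under load = R_th/(R_th + R_L) = 9.408 / (9.408 + 147) = 0.06015.
So the output falls by 6.01 %.

6.01 %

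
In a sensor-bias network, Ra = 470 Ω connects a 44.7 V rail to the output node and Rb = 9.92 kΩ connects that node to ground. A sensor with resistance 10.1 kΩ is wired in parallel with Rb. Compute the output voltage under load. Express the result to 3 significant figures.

The load sits in parallel with Rb: Rb‖R_L = (9920 × 10100) / (9920 + 10100) = 5005 Ω.
V_out = 44.7 × 5005 / (470 + 5005) = 44.7 × 5005/5475 = 40.9 V.

V_out ≈ 40.9 V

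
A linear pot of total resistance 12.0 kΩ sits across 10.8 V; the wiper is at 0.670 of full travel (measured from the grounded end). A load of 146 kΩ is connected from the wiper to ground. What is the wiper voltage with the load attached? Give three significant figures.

V ≈ 7.11 V

The wiper splits the pot into (1−α)R = 3.960 kΩ above and αR = 8.040 kΩ below.
Lower section ‖ load = 7.620 kΩ.
V_wiper = 10.8 × 7.620/(3.960 + 7.620) = 7.11 V.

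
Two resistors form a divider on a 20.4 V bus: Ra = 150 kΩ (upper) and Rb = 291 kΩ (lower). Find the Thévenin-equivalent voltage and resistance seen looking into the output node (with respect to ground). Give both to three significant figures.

V_th = 13.5 V, R_th = 99.0 kΩ

V_th is the open-circuit tap voltage: 20.4 × 291/(150 + 291) = 13.5 V.
With the supply zeroed, Ra and Rb appear in parallel from the tap: R_th = Ra‖Rb = (150 × 291)/441.0 = 99.0 kΩ.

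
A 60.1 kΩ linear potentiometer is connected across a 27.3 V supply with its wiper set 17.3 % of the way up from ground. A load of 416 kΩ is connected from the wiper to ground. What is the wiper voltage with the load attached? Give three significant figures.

The wiper splits the pot into (1−α)R = 49.70 kΩ above and αR = 10.40 kΩ below.
Lower section ‖ load = 10.14 kΩ.
V_wiper = 27.3 × 10.14/(49.70 + 10.14) = 4.63 V.

V ≈ 4.63 V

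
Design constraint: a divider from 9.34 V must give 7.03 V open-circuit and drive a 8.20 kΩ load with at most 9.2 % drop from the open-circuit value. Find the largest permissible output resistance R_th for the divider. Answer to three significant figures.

Loading drop = R_th/(R_th + R_L) ≤ 0.0920, so R_th ≤ R_L · ε/(1−ε) = 8.20 kΩ × 0.0920/0.9080 = 831 Ω.
(Any R1, R2 with R2/(R1+R2) = 0.753 and R1‖R2 ≤ 831 Ω will meet the spec.)

R_th ≤ 831 Ω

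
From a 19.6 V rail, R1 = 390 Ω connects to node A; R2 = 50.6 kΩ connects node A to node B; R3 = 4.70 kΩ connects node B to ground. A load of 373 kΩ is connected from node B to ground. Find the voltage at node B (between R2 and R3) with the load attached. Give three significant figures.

V ≈ 1.64 V

At node B, R3 is in parallel with the load: R3‖R_L = 4642 Ω.
Below node A the resistance is R2 + (R3‖R_L) = 55240 Ω, so V_A = 19.6 × 55240/55630 = 19.46 V.
Then V_B = V_A × (R3‖R_L)/(R2 + R3‖R_L) = 19.46 × 4642/55240 = 1.64 V.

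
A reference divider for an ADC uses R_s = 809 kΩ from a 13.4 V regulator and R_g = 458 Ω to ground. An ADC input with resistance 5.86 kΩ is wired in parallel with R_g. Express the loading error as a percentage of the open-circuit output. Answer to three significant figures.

7.25 %

The divider's output (Thévenin) resistance is R_s‖R_g = 457.7 Ω.
Fractional drop under load = R_th/(R_th + R_L) = 457.7 / (457.7 + 5860) = 0.07245.
So the output falls by 7.25 %.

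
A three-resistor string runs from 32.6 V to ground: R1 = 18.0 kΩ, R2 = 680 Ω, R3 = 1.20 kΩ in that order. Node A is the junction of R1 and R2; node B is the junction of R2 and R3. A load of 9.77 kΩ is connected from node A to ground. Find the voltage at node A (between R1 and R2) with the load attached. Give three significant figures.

V ≈ 2.63 V

Below node A the series string R2+R3 = 1880 Ω sits in parallel with the 9770 Ω load: 1577 Ω.
V_A = 32.6 × 1577/(18000 + 1577) = 2.63 V.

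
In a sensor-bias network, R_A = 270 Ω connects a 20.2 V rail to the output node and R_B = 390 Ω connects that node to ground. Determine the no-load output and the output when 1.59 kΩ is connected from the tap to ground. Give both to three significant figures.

Open-circuit: V = 20.2 × 390/(270 + 390) = 11.9 V.
With the load, R_B becomes R_B‖R_L = 313.2 Ω, so V = 20.2 × 313.2/583.2 = 10.8 V.

Unloaded: 11.9 V; loaded: 10.8 V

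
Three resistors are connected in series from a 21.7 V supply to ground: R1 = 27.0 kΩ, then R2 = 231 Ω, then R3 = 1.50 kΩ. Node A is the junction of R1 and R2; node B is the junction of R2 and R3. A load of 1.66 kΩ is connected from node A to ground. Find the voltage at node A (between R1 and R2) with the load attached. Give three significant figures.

Below node A the series string R2+R3 = 1731 Ω sits in parallel with the 1660 Ω load: 847.4 Ω.
V_A = 21.7 × 847.4/(27000 + 847.4) = 0.660 V.

V ≈ 0.660 V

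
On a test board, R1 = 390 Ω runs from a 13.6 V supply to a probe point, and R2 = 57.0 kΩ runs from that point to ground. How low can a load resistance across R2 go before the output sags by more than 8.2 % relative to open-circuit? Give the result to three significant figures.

Output resistance R_th = R1‖R2 = (390 × 57000)/57390 = 387.3 Ω.
The fractional drop is R_th/(R_th + R_L); requiring this ≤ 0.0820 gives R_L ≥ R_th(1/0.0820 − 1) = 387.3 × 11.20 = 4.34 kΩ.

R_L(min) ≈ 4.34 kΩ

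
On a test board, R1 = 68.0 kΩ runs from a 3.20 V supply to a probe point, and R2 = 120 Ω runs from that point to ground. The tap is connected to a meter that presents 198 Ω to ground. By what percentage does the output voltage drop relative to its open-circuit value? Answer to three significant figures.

Unloaded V = 3.20 × 120/68120 = 0.005637 V.
Loaded: R2‖R_L = 74.72 Ω, giving V = 3.20 × 74.72/68070 = 0.003512 V.
Drop = (0.005637 − 0.003512) / 0.005637 = 37.7 %.

37.7 %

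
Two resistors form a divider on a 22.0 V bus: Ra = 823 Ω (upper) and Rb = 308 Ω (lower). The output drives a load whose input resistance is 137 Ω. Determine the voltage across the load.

The load sits in parallel with Rb: Rb‖R_L = (308 × 137) / (308 + 137) = 94.82 Ω.
V_out = 22.0 × 94.82 / (823 + 94.82) = 22.0 × 94.82/917.8 = 2.27 V.

V_out ≈ 2.27 V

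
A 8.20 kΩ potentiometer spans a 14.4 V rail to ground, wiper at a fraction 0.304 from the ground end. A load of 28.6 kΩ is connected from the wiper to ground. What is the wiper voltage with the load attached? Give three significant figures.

The wiper splits the pot into (1−α)R = 5.707 kΩ above and αR = 2.493 kΩ below.
Lower section ‖ load = 2.293 kΩ.
V_wiper = 14.4 × 2.293/(5.707 + 2.293) = 4.13 V.

V ≈ 4.13 V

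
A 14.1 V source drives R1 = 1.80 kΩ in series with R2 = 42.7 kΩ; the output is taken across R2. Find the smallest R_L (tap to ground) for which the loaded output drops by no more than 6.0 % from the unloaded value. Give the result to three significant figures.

R_L(min) ≈ 27.1 kΩ

Output resistance R_th = R1‖R2 = (1.80 × 42.7)/44.50 = 1.727 kΩ.
The fractional drop is R_th/(R_th + R_L); requiring this ≤ 0.0600 gives R_L ≥ R_th(1/0.0600 − 1) = 1.727 × 15.67 = 27.1 kΩ.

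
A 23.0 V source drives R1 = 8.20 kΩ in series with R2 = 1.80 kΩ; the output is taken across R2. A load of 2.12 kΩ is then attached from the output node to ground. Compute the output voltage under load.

V_out ≈ 2.44 V

The load sits in parallel with R2: R2‖R_L = (1.80 × 2.12) / (1.80 + 2.12) = 0.9735 kΩ.
V_out = 23.0 × 0.9735 / (8.20 + 0.9735) = 23.0 × 0.9735/9.173 = 2.44 V.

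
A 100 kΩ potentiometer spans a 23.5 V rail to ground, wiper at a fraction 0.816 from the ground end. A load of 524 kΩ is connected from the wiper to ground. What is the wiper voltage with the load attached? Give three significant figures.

V ≈ 18.6 V

The wiper splits the pot into (1−α)R = 18.40 kΩ above and αR = 81.60 kΩ below.
Lower section ‖ load = 70.61 kΩ.
V_wiper = 23.5 × 70.61/(18.40 + 70.61) = 18.6 V.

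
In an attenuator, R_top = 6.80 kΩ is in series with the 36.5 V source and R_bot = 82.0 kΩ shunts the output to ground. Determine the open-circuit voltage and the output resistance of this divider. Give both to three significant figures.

V_th is the open-circuit tap voltage: 36.5 × 82.0/(6.80 + 82.0) = 33.7 V.
With the supply zeroed, R_top and R_bot appear in parallel from the tap: R_th = R_top‖R_bot = (6.80 × 82.0)/88.80 = 6.28 kΩ.

V_th = 33.7 V, R_th = 6.28 kΩ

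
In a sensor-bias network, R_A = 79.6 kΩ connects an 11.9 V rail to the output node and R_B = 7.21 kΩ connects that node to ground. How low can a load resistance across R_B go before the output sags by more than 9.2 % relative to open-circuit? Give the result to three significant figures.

R_L(min) ≈ 65.2 kΩ

Output resistance R_th = R_A‖R_B = (79.6 × 7.21)/86.81 = 6.611 kΩ.
The fractional drop is R_th/(R_th + R_L); requiring this ≤ 0.0920 gives R_L ≥ R_th(1/0.0920 − 1) = 6.611 × 9.870 = 65.2 kΩ.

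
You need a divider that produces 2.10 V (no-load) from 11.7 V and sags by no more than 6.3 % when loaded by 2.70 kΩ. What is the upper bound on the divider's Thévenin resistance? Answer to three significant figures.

Loading drop = R_th/(R_th + R_L) ≤ 0.0630, so R_th ≤ R_L · ε/(1−ε) = 2.70 kΩ × 0.0630/0.9370 = 182 Ω.
(Any R1, R2 with R2/(R1+R2) = 0.179 and R1‖R2 ≤ 182 Ω will meet the spec.)

R_th ≤ 182 Ω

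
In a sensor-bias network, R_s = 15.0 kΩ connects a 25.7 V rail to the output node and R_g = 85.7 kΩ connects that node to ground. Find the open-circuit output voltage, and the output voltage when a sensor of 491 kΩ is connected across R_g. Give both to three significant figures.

Open-circuit: V = 25.7 × 85.7/(15.0 + 85.7) = 21.9 V.
With the load, R_g becomes R_g‖R_L = 72.96 kΩ, so V = 25.7 × 72.96/87.96 = 21.3 V.

Unloaded: 21.9 V; loaded: 21.3 V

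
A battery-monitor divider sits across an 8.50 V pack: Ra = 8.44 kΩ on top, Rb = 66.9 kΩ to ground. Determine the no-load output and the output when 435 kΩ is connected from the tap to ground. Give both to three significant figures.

Unloaded: 7.55 V; loaded: 7.42 V

Open-circuit: V = 8.50 × 66.9/(8.44 + 66.9) = 7.55 V.
With the load, Rb becomes Rb‖R_L = 57.98 kΩ, so V = 8.50 × 57.98/66.42 = 7.42 V.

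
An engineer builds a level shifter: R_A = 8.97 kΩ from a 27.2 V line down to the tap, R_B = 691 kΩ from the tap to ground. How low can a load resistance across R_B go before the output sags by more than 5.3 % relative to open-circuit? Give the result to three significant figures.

R_L(min) ≈ 158 kΩ

Output resistance R_th = R_A‖R_B = (8.97 × 691)/700.0 = 8.855 kΩ.
The fractional drop is R_th/(R_th + R_L); requiring this ≤ 0.0530 gives R_L ≥ R_th(1/0.0530 − 1) = 8.855 × 17.87 = 158 kΩ.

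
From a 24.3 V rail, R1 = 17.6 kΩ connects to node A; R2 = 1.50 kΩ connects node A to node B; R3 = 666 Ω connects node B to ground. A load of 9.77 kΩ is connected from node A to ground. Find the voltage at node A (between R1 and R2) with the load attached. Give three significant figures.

V ≈ 2.22 V

Below node A the series string R2+R3 = 2166 Ω sits in parallel with the 9770 Ω load: 1773 Ω.
V_A = 24.3 × 1773/(17600 + 1773) = 2.22 V.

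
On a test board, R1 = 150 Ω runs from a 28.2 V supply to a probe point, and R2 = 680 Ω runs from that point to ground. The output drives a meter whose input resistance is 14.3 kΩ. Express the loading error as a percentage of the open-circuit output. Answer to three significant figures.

0.852 %

The divider's output (Thévenin) resistance is R1‖R2 = 122.9 Ω.
Fractional drop under load = R_th/(R_th + R_L) = 122.9 / (122.9 + 14300) = 0.008521.
So the output falls by 0.852 %.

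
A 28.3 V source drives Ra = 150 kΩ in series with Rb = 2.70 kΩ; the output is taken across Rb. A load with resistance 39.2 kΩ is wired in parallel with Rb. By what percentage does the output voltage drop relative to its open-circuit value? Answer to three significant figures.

The divider's output (Thévenin) resistance is Ra‖Rb = 2.652 kΩ.
Fractional drop under load = R_th/(R_th + R_L) = 2.652 / (2.652 + 39.2) = 0.06337.
So the output falls by 6.34 %.

6.34 %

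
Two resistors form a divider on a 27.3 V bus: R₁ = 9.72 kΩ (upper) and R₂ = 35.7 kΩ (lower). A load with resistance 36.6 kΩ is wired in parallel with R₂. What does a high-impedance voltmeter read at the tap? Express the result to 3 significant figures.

The load sits in parallel with R₂: R₂‖R_L = (35.7 × 36.6) / (35.7 + 36.6) = 18.07 kΩ.
V_out = 27.3 × 18.07 / (9.72 + 18.07) = 27.3 × 18.07/27.79 = 17.8 V.

V_out ≈ 17.8 V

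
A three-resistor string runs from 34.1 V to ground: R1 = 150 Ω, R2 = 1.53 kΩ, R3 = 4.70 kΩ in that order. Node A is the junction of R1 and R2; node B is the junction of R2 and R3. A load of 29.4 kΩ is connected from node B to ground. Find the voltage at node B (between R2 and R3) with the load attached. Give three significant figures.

At node B, R3 is in parallel with the load: R3‖R_L = 4052 Ω.
Below node A the resistance is R2 + (R3‖R_L) = 5582 Ω, so V_A = 34.1 × 5582/5732 = 33.21 V.
Then V_B = V_A × (R3‖R_L)/(R2 + R3‖R_L) = 33.21 × 4052/5582 = 24.1 V.

V ≈ 24.1 V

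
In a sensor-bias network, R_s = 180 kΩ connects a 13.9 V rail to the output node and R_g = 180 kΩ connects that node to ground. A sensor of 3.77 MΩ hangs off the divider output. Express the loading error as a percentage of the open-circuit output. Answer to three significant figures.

The divider's output (Thévenin) resistance is R_s‖R_g = 90.00 kΩ.
Fractional drop under load = R_th/(R_th + R_L) = 90.00 / (90.00 + 3770) = 0.02332.
So the output falls by 2.33 %.

2.33 %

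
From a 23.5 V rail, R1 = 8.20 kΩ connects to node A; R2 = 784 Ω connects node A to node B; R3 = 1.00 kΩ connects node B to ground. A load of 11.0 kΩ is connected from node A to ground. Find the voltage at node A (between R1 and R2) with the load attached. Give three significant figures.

V ≈ 3.71 V

Below node A the series string R2+R3 = 1784 Ω sits in parallel with the 11000 Ω load: 1535 Ω.
V_A = 23.5 × 1535/(8200 + 1535) = 3.71 V.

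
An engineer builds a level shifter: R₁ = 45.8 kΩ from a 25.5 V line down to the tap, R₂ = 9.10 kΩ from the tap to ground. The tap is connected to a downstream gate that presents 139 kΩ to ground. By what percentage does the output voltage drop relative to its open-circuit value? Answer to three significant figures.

The divider's output (Thévenin) resistance is R₁‖R₂ = 7.592 kΩ.
Fractional drop under load = R_th/(R_th + R_L) = 7.592 / (7.592 + 139) = 0.05179.
So the output falls by 5.18 %.

5.18 %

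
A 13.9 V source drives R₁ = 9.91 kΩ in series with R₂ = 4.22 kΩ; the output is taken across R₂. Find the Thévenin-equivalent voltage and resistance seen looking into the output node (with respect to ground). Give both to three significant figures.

V_th = 4.15 V, R_th = 2.96 kΩ

V_th is the open-circuit tap voltage: 13.9 × 4.22/(9.91 + 4.22) = 4.15 V.
With the supply zeroed, R₁ and R₂ appear in parallel from the tap: R_th = R₁‖R₂ = (9.91 × 4.22)/14.13 = 2.96 kΩ.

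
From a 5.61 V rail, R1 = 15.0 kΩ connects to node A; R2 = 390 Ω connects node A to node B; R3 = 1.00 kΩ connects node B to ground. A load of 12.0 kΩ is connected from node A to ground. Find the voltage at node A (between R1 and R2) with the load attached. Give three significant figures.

V ≈ 0.430 V

Below node A the series string R2+R3 = 1390 Ω sits in parallel with the 12000 Ω load: 1246 Ω.
V_A = 5.61 × 1246/(15000 + 1246) = 0.430 V.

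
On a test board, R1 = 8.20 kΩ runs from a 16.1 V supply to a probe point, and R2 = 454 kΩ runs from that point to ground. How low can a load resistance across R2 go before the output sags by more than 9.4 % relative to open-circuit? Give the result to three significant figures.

Output resistance R_th = R1‖R2 = (8.20 × 454)/462.2 = 8.055 kΩ.
The fractional drop is R_th/(R_th + R_L); requiring this ≤ 0.0940 gives R_L ≥ R_th(1/0.0940 − 1) = 8.055 × 9.638 = 77.6 kΩ.

R_L(min) ≈ 77.6 kΩ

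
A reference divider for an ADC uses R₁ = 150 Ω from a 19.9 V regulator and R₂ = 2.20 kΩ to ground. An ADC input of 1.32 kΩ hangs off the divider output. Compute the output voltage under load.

The load sits in parallel with R₂: R₂‖R_L = (2200 × 1320) / (2200 + 1320) = 825.0 Ω.
V_out = 19.9 × 825.0 / (150 + 825.0) = 19.9 × 825.0/975.0 = 16.8 V.

V_out ≈ 16.8 V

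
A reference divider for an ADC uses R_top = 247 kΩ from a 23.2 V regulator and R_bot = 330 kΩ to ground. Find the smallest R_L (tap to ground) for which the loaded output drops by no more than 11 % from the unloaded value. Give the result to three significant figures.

Output resistance R_th = R_top‖R_bot = (247 × 330)/577.0 = 141.3 kΩ.
The fractional drop is R_th/(R_th + R_L); requiring this ≤ 0.110 gives R_L ≥ R_th(1/0.110 − 1) = 141.3 × 8.091 = 1.14 MΩ.

R_L(min) ≈ 1.14 MΩ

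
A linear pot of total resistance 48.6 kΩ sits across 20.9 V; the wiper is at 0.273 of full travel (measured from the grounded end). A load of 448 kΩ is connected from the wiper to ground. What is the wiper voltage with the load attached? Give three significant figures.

V ≈ 5.59 V

The wiper splits the pot into (1−α)R = 35.33 kΩ above and αR = 13.27 kΩ below.
Lower section ‖ load = 12.89 kΩ.
V_wiper = 20.9 × 12.89/(35.33 + 12.89) = 5.59 V.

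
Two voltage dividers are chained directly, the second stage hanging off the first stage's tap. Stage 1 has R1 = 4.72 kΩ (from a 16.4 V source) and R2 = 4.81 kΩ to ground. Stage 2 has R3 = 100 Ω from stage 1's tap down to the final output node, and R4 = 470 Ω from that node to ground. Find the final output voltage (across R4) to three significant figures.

V_out ≈ 1.32 V

Stage 2 presents R3+R4 = 570.0 Ω as a load on stage 1's tap.
Stage 1's lower leg becomes R2‖(R3+R4) = 509.6 Ω, so V_mid = 16.4 × 509.6/5230 = 1.598 V.
Stage 2 is itself unloaded: V_out = V_mid × R4/(R3+R4) = 1.598 × 470/570.0 = 1.32 V.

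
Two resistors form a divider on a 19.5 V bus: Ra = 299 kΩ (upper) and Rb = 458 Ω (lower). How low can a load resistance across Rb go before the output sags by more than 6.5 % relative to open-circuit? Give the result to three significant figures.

Output resistance R_th = Ra‖Rb = (299000 × 458)/299500 = 457.3 Ω.
The fractional drop is R_th/(R_th + R_L); requiring this ≤ 0.0650 gives R_L ≥ R_th(1/0.0650 − 1) = 457.3 × 14.38 = 6.58 kΩ.

R_L(min) ≈ 6.58 kΩ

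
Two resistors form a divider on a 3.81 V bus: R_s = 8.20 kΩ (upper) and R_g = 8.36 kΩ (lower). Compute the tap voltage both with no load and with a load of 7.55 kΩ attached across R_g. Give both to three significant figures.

Unloaded: 1.92 V; loaded: 1.24 V

Open-circuit: V = 3.81 × 8.36/(8.20 + 8.36) = 1.92 V.
With the load, R_g becomes R_g‖R_L = 3.967 kΩ, so V = 3.81 × 3.967/12.17 = 1.24 V.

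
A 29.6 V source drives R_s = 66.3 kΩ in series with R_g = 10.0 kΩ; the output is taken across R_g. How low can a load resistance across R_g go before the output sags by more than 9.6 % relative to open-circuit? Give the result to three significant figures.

Output resistance R_th = R_s‖R_g = (66.3 × 10.0)/76.30 = 8.689 kΩ.
The fractional drop is R_th/(R_th + R_L); requiring this ≤ 0.0960 gives R_L ≥ R_th(1/0.0960 − 1) = 8.689 × 9.417 = 81.8 kΩ.

R_L(min) ≈ 81.8 kΩ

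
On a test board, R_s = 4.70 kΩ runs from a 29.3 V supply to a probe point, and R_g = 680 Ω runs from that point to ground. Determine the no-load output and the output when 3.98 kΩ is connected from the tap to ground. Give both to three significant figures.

Unloaded: 3.70 V; loaded: 3.22 V

Open-circuit: V = 29.3 × 680/(4700 + 680) = 3.70 V.
With the load, R_g becomes R_g‖R_L = 580.8 Ω, so V = 29.3 × 580.8/5281 = 3.22 V.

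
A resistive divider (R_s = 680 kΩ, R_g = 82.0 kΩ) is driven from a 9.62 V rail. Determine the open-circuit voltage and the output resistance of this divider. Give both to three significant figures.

V_th = 1.04 V, R_th = 73.2 kΩ

V_th is the open-circuit tap voltage: 9.62 × 82.0/(680 + 82.0) = 1.04 V.
With the supply zeroed, R_s and R_g appear in parallel from the tap: R_th = R_s‖R_g = (680 × 82.0)/762.0 = 73.2 kΩ.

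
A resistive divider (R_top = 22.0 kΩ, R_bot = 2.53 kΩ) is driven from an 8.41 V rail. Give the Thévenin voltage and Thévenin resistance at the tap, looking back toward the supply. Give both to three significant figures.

V_th = 0.867 V, R_th = 2.27 kΩ

V_th is the open-circuit tap voltage: 8.41 × 2.53/(22.0 + 2.53) = 0.867 V.
With the supply zeroed, R_top and R_bot appear in parallel from the tap: R_th = R_top‖R_bot = (22.0 × 2.53)/24.53 = 2.27 kΩ.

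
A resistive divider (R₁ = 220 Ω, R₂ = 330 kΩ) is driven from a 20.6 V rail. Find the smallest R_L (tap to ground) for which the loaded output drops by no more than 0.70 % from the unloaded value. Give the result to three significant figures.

Output resistance R_th = R₁‖R₂ = (220 × 330000)/330200 = 219.9 Ω.
The fractional drop is R_th/(R_th + R_L); requiring this ≤ 0.00700 gives R_L ≥ R_th(1/0.00700 − 1) = 219.9 × 141.9 = 31.2 kΩ.

R_L(min) ≈ 31.2 kΩ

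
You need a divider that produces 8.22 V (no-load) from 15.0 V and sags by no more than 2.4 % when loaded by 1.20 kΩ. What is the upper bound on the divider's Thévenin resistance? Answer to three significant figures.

Loading drop = R_th/(R_th + R_L) ≤ 0.0240, so R_th ≤ R_L · ε/(1−ε) = 1.20 kΩ × 0.0240/0.9760 = 29.5 Ω.

R_th ≤ 29.5 Ω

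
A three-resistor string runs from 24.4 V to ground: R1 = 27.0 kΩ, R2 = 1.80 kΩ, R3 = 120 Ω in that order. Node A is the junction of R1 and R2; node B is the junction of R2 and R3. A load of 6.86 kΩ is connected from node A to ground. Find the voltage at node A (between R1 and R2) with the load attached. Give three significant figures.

V ≈ 1.28 V

Below node A the series string R2+R3 = 1920 Ω sits in parallel with the 6860 Ω load: 1500 Ω.
V_A = 24.4 × 1500/(27000 + 1500) = 1.28 V.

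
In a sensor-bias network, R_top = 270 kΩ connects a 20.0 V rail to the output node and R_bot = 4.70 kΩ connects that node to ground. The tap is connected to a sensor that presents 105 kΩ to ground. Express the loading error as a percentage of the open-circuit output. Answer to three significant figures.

The divider's output (Thévenin) resistance is R_top‖R_bot = 4.620 kΩ.
Fractional drop under load = R_th/(R_th + R_L) = 4.620 / (4.620 + 105) = 0.04214.
So the output falls by 4.21 %.

4.21 %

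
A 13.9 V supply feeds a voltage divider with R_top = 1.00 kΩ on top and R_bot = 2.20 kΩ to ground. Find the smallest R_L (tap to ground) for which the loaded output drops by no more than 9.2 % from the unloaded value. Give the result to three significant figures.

R_L(min) ≈ 6.79 kΩ

Output resistance R_th = R_top‖R_bot = (1000 × 2200)/3200 = 687.5 Ω.
The fractional drop is R_th/(R_th + R_L); requiring this ≤ 0.0920 gives R_L ≥ R_th(1/0.0920 − 1) = 687.5 × 9.870 = 6.79 kΩ.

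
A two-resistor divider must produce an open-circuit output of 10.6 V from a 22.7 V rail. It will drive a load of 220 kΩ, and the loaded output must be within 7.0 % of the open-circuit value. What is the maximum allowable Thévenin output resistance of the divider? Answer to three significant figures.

Loading drop = R_th/(R_th + R_L) ≤ 0.0700, so R_th ≤ R_L · ε/(1−ε) = 220 kΩ × 0.0700/0.9300 = 16.6 kΩ.

R_th ≤ 16.6 kΩ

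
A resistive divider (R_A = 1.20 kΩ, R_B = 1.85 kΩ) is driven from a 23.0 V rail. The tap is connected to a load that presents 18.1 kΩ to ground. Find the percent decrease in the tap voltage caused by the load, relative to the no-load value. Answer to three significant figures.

3.87 %

The divider's output (Thévenin) resistance is R_A‖R_B = 0.7279 kΩ.
Fractional drop under load = R_th/(R_th + R_L) = 0.7279 / (0.7279 + 18.1) = 0.03866.
So the output falls by 3.87 %.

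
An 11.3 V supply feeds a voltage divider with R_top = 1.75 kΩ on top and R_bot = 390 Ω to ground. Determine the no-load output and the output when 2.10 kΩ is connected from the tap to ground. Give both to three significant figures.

Open-circuit: V = 11.3 × 390/(1750 + 390) = 2.06 V.
With the load, R_bot becomes R_bot‖R_L = 328.9 Ω, so V = 11.3 × 328.9/2079 = 1.79 V.

Unloaded: 2.06 V; loaded: 1.79 V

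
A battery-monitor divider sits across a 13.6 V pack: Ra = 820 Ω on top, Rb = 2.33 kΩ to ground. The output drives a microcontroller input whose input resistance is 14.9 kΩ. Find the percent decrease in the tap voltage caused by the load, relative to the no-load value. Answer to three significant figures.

3.91 %

The divider's output (Thévenin) resistance is Ra‖Rb = 606.5 Ω.
Fractional drop under load = R_th/(R_th + R_L) = 606.5 / (606.5 + 14900) = 0.03912.
So the output falls by 3.91 %.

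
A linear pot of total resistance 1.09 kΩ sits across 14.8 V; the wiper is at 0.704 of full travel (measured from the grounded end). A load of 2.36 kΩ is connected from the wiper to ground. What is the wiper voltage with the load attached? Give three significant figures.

V ≈ 9.50 V

The wiper splits the pot into (1−α)R = 322.6 Ω above and αR = 767.4 Ω below.
Lower section ‖ load = 579.1 Ω.
V_wiper = 14.8 × 579.1/(322.6 + 579.1) = 9.50 V.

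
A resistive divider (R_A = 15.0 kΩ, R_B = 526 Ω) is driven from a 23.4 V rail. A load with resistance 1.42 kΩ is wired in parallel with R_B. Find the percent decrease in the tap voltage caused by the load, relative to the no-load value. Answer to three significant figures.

The divider's output (Thévenin) resistance is R_A‖R_B = 508.2 Ω.
Fractional drop under load = R_th/(R_th + R_L) = 508.2 / (508.2 + 1420) = 0.2636.
So the output falls by 26.4 %.

26.4 %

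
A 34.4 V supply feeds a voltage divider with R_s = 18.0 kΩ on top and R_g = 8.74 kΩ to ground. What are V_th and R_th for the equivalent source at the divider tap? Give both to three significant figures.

V_th = 11.2 V, R_th = 5.88 kΩ

V_th is the open-circuit tap voltage: 34.4 × 8.74/(18.0 + 8.74) = 11.2 V.
With the supply zeroed, R_s and R_g appear in parallel from the tap: R_th = R_s‖R_g = (18.0 × 8.74)/26.74 = 5.88 kΩ.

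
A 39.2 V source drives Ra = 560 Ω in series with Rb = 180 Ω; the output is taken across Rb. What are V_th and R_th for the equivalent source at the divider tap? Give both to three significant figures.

V_th is the open-circuit tap voltage: 39.2 × 180/(560 + 180) = 9.54 V.
With the supply zeroed, Ra and Rb appear in parallel from the tap: R_th = Ra‖Rb = (560 × 180)/740.0 = 136 Ω.

V_th = 9.54 V, R_th = 136 Ω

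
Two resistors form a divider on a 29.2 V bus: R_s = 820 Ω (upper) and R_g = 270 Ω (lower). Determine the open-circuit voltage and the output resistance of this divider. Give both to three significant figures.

V_th is the open-circuit tap voltage: 29.2 × 270/(820 + 270) = 7.23 V.
With the supply zeroed, R_s and R_g appear in parallel from the tap: R_th = R_s‖R_g = (820 × 270)/1090 = 203 Ω.

V_th = 7.23 V, R_th = 203 Ω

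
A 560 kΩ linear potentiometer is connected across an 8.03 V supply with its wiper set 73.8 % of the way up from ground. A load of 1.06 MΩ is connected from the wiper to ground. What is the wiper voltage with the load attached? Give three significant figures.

V ≈ 5.38 V

The wiper splits the pot into (1−α)R = 146.7 kΩ above and αR = 413.3 kΩ below.
Lower section ‖ load = 297.3 kΩ.
V_wiper = 8.03 × 297.3/(146.7 + 297.3) = 5.38 V.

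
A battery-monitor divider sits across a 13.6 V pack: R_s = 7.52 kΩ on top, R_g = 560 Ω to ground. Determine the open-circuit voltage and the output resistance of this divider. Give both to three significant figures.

V_th is the open-circuit tap voltage: 13.6 × 560/(7520 + 560) = 0.943 V.
With the supply zeroed, R_s and R_g appear in parallel from the tap: R_th = R_s‖R_g = (7520 × 560)/8080 = 521 Ω.

V_th = 0.943 V, R_th = 521 Ω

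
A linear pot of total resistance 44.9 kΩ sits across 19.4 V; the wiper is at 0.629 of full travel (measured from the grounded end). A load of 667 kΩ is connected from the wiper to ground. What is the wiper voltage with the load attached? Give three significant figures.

The wiper splits the pot into (1−α)R = 16.66 kΩ above and αR = 28.24 kΩ below.
Lower section ‖ load = 27.09 kΩ.
V_wiper = 19.4 × 27.09/(16.66 + 27.09) = 12.0 V.

V ≈ 12.0 V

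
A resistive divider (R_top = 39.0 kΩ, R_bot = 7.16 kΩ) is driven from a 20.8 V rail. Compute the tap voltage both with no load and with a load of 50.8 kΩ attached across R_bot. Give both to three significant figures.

Unloaded: 3.23 V; loaded: 2.88 V

Open-circuit: V = 20.8 × 7.16/(39.0 + 7.16) = 3.23 V.
With the load, R_bot becomes R_bot‖R_L = 6.276 kΩ, so V = 20.8 × 6.276/45.28 = 2.88 V.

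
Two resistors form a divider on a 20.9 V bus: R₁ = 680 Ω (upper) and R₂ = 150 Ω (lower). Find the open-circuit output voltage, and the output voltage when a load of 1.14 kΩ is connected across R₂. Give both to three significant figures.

Open-circuit: V = 20.9 × 150/(680 + 150) = 3.78 V.
With the load, R₂ becomes R₂‖R_L = 132.6 Ω, so V = 20.9 × 132.6/812.6 = 3.41 V.

Unloaded: 3.78 V; loaded: 3.41 V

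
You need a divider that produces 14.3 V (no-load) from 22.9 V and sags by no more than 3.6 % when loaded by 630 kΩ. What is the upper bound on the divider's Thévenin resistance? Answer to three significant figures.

Loading drop = R_th/(R_th + R_L) ≤ 0.0360, so R_th ≤ R_L · ε/(1−ε) = 630 kΩ × 0.0360/0.9640 = 23.5 kΩ.

R_th ≤ 23.5 kΩ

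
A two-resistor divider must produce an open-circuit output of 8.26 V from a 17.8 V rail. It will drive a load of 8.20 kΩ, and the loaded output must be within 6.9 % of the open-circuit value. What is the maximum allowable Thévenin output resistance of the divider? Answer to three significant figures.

R_th ≤ 608 Ω

Loading drop = R_th/(R_th + R_L) ≤ 0.0690, so R_th ≤ R_L · ε/(1−ε) = 8.20 kΩ × 0.0690/0.9310 = 608 Ω.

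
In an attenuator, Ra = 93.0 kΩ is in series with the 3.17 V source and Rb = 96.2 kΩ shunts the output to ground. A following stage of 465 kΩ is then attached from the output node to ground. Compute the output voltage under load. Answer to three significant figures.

V_out ≈ 1.46 V

The load sits in parallel with Rb: Rb‖R_L = (96.2 × 465) / (96.2 + 465) = 79.71 kΩ.
V_out = 3.17 × 79.71 / (93.0 + 79.71) = 3.17 × 79.71/172.7 = 1.46 V.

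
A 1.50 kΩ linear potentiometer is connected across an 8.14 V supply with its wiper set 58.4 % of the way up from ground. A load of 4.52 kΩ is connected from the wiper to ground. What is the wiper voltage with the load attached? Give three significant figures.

The wiper splits the pot into (1−α)R = 624.0 Ω above and αR = 876.0 Ω below.
Lower section ‖ load = 733.8 Ω.
V_wiper = 8.14 × 733.8/(624.0 + 733.8) = 4.40 V.

V ≈ 4.40 V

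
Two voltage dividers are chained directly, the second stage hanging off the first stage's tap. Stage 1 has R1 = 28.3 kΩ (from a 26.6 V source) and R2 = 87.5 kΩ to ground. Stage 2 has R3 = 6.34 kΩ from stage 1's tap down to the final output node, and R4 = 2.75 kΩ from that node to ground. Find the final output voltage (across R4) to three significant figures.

Stage 2 presents R3+R4 = 9.090 kΩ as a load on stage 1's tap.
Stage 1's lower leg becomes R2‖(R3+R4) = 8.235 kΩ, so V_mid = 26.6 × 8.235/36.53 = 5.995 V.
Stage 2 is itself unloaded: V_out = V_mid × R4/(R3+R4) = 5.995 × 2.75/9.090 = 1.81 V.

V_out ≈ 1.81 V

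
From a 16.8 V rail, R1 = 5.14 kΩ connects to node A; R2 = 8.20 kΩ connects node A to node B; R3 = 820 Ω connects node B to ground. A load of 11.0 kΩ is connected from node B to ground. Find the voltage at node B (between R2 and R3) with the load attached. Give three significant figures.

At node B, R3 is in parallel with the load: R3‖R_L = 763.1 Ω.
Below node A the resistance is R2 + (R3‖R_L) = 8963 Ω, so V_A = 16.8 × 8963/14100 = 10.68 V.
Then V_B = V_A × (R3‖R_L)/(R2 + R3‖R_L) = 10.68 × 763.1/8963 = 0.909 V.

V ≈ 0.909 V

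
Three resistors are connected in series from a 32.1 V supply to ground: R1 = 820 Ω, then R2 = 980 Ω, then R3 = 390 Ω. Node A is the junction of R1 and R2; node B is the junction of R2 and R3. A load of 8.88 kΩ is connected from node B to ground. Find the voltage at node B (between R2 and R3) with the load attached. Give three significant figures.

V ≈ 5.52 V

At node B, R3 is in parallel with the load: R3‖R_L = 373.6 Ω.
Below node A the resistance is R2 + (R3‖R_L) = 1354 Ω, so V_A = 32.1 × 1354/2174 = 19.99 V.
Then V_B = V_A × (R3‖R_L)/(R2 + R3‖R_L) = 19.99 × 373.6/1354 = 5.52 V.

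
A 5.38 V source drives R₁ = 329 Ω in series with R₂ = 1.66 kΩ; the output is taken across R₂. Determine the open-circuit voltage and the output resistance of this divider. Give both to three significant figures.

V_th is the open-circuit tap voltage: 5.38 × 1660/(329 + 1660) = 4.49 V.
With the supply zeroed, R₁ and R₂ appear in parallel from the tap: R_th = R₁‖R₂ = (329 × 1660)/1989 = 275 Ω.

V_th = 4.49 V, R_th = 275 Ω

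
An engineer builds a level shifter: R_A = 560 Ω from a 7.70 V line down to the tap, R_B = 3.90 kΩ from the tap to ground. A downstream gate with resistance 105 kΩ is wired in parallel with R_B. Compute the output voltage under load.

The load sits in parallel with R_B: R_B‖R_L = (3900 × 105000) / (3900 + 105000) = 3760 Ω.
V_out = 7.70 × 3760 / (560 + 3760) = 7.70 × 3760/4320 = 6.70 V.

V_out ≈ 6.70 V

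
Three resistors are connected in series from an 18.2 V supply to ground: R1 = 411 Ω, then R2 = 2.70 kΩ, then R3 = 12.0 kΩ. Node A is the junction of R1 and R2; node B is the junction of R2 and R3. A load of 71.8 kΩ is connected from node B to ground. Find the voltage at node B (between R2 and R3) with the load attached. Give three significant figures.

V ≈ 14.0 V

At node B, R3 is in parallel with the load: R3‖R_L = 10280 Ω.
Below node A the resistance is R2 + (R3‖R_L) = 12980 Ω, so V_A = 18.2 × 12980/13390 = 17.64 V.
Then V_B = V_A × (R3‖R_L)/(R2 + R3‖R_L) = 17.64 × 10280/12980 = 14.0 V.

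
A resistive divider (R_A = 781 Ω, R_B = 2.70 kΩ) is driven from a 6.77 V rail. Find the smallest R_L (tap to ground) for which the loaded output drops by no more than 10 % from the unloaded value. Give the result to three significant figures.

Output resistance R_th = R_A‖R_B = (781 × 2700)/3481 = 605.8 Ω.
The fractional drop is R_th/(R_th + R_L); requiring this ≤ 0.100 gives R_L ≥ R_th(1/0.100 − 1) = 605.8 × 9.000 = 5.45 kΩ.

R_L(min) ≈ 5.45 kΩ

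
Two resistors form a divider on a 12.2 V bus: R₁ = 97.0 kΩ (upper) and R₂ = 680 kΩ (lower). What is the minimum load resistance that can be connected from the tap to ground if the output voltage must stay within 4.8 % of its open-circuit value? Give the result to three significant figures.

R_L(min) ≈ 1.68 MΩ

Output resistance R_th = R₁‖R₂ = (97.0 × 680)/777.0 = 84.89 kΩ.
The fractional drop is R_th/(R_th + R_L); requiring this ≤ 0.0480 gives R_L ≥ R_th(1/0.0480 − 1) = 84.89 × 19.83 = 1.68 MΩ.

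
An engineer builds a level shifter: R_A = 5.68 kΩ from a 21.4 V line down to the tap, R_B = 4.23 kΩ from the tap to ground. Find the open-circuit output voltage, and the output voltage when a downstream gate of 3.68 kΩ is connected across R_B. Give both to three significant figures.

Open-circuit: V = 21.4 × 4.23/(5.68 + 4.23) = 9.13 V.
With the load, R_B becomes R_B‖R_L = 1.968 kΩ, so V = 21.4 × 1.968/7.648 = 5.51 V.

Unloaded: 9.13 V; loaded: 5.51 V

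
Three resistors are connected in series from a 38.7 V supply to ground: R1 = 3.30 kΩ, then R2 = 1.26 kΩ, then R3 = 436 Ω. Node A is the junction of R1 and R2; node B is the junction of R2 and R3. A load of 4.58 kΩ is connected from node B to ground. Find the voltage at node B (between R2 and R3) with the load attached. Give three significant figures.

V ≈ 3.11 V

At node B, R3 is in parallel with the load: R3‖R_L = 398.1 Ω.
Below node A the resistance is R2 + (R3‖R_L) = 1658 Ω, so V_A = 38.7 × 1658/4958 = 12.94 V.
Then V_B = V_A × (R3‖R_L)/(R2 + R3‖R_L) = 12.94 × 398.1/1658 = 3.11 V.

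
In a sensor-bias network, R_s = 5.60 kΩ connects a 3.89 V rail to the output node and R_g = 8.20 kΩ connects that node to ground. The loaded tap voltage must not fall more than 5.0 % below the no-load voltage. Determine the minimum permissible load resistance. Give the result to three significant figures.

Output resistance R_th = R_s‖R_g = (5.60 × 8.20)/13.80 = 3.328 kΩ.
The fractional drop is R_th/(R_th + R_L); requiring this ≤ 0.0500 gives R_L ≥ R_th(1/0.0500 − 1) = 3.328 × 19.00 = 63.2 kΩ.

R_L(min) ≈ 63.2 kΩ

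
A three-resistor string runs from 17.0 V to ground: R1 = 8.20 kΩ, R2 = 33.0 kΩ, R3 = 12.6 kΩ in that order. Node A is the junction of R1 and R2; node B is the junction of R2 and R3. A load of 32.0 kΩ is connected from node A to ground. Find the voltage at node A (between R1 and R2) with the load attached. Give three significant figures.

Below node A the series string R2+R3 = 45.60 kΩ sits in parallel with the 32.0 kΩ load: 18.80 kΩ.
V_A = 17.0 × 18.80/(8.20 + 18.80) = 11.8 V.

V ≈ 11.8 V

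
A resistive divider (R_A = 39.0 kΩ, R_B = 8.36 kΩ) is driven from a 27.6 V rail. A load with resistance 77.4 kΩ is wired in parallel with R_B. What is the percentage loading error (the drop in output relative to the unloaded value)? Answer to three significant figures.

The divider's output (Thévenin) resistance is R_A‖R_B = 6.884 kΩ.
Fractional drop under load = R_th/(R_th + R_L) = 6.884 / (6.884 + 77.4) = 0.08168.
So the output falls by 8.17 %.

8.17 %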